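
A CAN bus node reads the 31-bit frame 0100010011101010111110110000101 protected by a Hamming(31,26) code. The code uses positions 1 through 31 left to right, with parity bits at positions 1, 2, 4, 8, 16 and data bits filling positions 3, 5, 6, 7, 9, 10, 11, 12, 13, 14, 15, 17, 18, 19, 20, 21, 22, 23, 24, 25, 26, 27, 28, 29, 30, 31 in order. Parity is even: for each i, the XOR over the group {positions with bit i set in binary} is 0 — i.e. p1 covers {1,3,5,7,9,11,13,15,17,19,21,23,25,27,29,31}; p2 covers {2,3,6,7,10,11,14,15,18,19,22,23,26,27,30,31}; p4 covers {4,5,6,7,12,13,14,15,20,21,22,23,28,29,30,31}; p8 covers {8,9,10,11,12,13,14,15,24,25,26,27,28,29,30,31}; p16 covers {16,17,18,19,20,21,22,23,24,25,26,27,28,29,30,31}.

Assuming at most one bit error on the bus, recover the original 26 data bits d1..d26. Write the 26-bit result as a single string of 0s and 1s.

s1 (pos 1,3,5,7,9,11,13,15,17,19,21,23,25,27,29,31): 0⊕0⊕0⊕0⊕1⊕1⊕1⊕1⊕1⊕1⊕1⊕1⊕0⊕0⊕1⊕1 = 0
s2 (pos 2,3,6,7,10,11,14,15,18,19,22,23,26,27,30,31): 1⊕0⊕1⊕0⊕1⊕1⊕0⊕1⊕1⊕1⊕0⊕1⊕0⊕0⊕0⊕1 = 1
s4 (pos 4,5,6,7,12,13,14,15,20,21,22,23,28,29,30,31): 0⊕0⊕1⊕0⊕0⊕1⊕0⊕1⊕1⊕1⊕0⊕1⊕0⊕1⊕0⊕1 = 0
s8 (pos 8,9,10,11,12,13,14,15,24,25,26,27,28,29,30,31): 0⊕1⊕1⊕1⊕0⊕1⊕0⊕1⊕1⊕0⊕0⊕0⊕0⊕1⊕0⊕1 = 0
s16 (pos 16,17,18,19,20,21,22,23,24,25,26,27,28,29,30,31): 0⊕1⊕1⊕1⊕1⊕1⊕0⊕1⊕1⊕0⊕0⊕0⊕0⊕1⊕0⊕1 = 1
Syndrome s16…s1 = 10010 → error at position 18.
Flip position 18: 0100010011101010111110110000101 → 0100010011101010101110110000101
Read data bits from positions 3,5,6,7,9,10,11,12,13,14,15,17,18,19,20,21,22,23,24,25,26,27,28,29,30,31: 00101110101101110110000101

00101110101101110110000101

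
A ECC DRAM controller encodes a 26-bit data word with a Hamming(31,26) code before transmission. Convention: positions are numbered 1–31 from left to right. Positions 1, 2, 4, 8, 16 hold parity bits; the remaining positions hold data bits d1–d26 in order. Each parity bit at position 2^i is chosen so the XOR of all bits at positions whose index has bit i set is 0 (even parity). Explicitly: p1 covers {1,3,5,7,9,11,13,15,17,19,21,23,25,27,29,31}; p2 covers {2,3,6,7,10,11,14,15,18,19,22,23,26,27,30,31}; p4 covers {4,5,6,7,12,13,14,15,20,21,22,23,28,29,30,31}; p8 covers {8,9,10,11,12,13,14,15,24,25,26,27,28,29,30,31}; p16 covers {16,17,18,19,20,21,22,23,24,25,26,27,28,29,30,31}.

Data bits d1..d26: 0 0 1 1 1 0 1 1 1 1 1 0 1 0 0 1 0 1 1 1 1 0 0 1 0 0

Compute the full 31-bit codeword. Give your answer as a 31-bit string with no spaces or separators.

Place data at non-parity positions: p1 p2 0 p4 0 1 1 p8 1 0 1 1 1 1 1 p16 0 1 0 0 1 0 1 1 1 1 0 0 1 0 0
p1 (pos 1,3,5,7,9,11,13,15,17,19,21,23,25,27,29,31): XOR of data positions = 0⊕0⊕1⊕1⊕1⊕1⊕1⊕0⊕0⊕1⊕1⊕1⊕0⊕1⊕0 = 1
p2 (pos 2,3,6,7,10,11,14,15,18,19,22,23,26,27,30,31): XOR of data positions = 0⊕1⊕1⊕0⊕1⊕1⊕1⊕1⊕0⊕0⊕1⊕1⊕0⊕0⊕0 = 0
p4 (pos 4,5,6,7,12,13,14,15,20,21,22,23,28,29,30,31): XOR of data positions = 0⊕1⊕1⊕1⊕1⊕1⊕1⊕0⊕1⊕0⊕1⊕0⊕1⊕0⊕0 = 1
p8 (pos 8,9,10,11,12,13,14,15,24,25,26,27,28,29,30,31): XOR of data positions = 1⊕0⊕1⊕1⊕1⊕1⊕1⊕1⊕1⊕1⊕0⊕0⊕1⊕0⊕0 = 0
p16 (pos 16,17,18,19,20,21,22,23,24,25,26,27,28,29,30,31): XOR of data positions = 0⊕1⊕0⊕0⊕1⊕0⊕1⊕1⊕1⊕1⊕0⊕0⊕1⊕0⊕0 = 1
Codeword: 1001011010111111010010111100100

1001011010111111010010111100100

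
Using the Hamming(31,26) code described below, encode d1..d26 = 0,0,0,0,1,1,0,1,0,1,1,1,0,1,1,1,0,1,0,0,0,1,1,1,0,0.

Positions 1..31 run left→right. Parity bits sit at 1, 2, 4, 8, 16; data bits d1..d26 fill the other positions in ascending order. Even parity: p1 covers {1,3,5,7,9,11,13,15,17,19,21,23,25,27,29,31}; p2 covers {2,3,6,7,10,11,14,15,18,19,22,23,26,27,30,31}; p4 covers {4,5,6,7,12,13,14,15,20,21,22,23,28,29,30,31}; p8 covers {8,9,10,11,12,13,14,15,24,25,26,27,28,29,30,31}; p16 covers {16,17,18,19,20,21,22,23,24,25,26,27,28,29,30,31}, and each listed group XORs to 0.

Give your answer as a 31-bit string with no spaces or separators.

Place data at non-parity positions: p1 p2 0 p4 0 0 0 p8 1 1 0 1 0 1 1 p16 1 0 1 1 1 0 1 0 0 0 1 1 1 0 0
p1 (pos 1,3,5,7,9,11,13,15,17,19,21,23,25,27,29,31): XOR of data positions = 0⊕0⊕0⊕1⊕0⊕0⊕1⊕1⊕1⊕1⊕1⊕0⊕1⊕1⊕0 = 0
p2 (pos 2,3,6,7,10,11,14,15,18,19,22,23,26,27,30,31): XOR of data positions = 0⊕0⊕0⊕1⊕0⊕1⊕1⊕0⊕1⊕0⊕1⊕0⊕1⊕0⊕0 = 0
p4 (pos 4,5,6,7,12,13,14,15,20,21,22,23,28,29,30,31): XOR of data positions = 0⊕0⊕0⊕1⊕0⊕1⊕1⊕1⊕1⊕0⊕1⊕1⊕1⊕0⊕0 = 0
p8 (pos 8,9,10,11,12,13,14,15,24,25,26,27,28,29,30,31): XOR of data positions = 1⊕1⊕0⊕1⊕0⊕1⊕1⊕0⊕0⊕0⊕1⊕1⊕1⊕0⊕0 = 0
p16 (pos 16,17,18,19,20,21,22,23,24,25,26,27,28,29,30,31): XOR of data positions = 1⊕0⊕1⊕1⊕1⊕0⊕1⊕0⊕0⊕0⊕1⊕1⊕1⊕0⊕0 = 0
Codeword: 0000000011010110101110100011100

0000000011010110101110100011100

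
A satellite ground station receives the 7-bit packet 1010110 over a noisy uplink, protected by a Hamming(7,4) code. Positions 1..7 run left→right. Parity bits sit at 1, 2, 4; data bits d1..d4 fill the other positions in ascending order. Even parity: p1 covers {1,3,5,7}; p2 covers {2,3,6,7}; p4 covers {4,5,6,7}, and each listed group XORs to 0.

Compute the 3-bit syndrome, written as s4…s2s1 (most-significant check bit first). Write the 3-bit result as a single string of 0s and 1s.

s1 (pos 1,3,5,7): 1⊕1⊕1⊕0 = 1
s2 (pos 2,3,6,7): 0⊕1⊕1⊕0 = 0
s4 (pos 4,5,6,7): 0⊕1⊕1⊕0 = 0
Syndrome s4…s1 = 001 → error at position 1.

001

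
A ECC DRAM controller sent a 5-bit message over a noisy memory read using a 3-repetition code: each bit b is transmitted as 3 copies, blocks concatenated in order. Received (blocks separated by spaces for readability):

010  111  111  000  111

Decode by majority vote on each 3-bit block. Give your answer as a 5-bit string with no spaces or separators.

01101

Block 1 (010): 1 one → 0
Block 2 (111): 3 ones → 1
Block 3 (111): 3 ones → 1
Block 4 (000): 0 ones → 0
Block 5 (111): 3 ones → 1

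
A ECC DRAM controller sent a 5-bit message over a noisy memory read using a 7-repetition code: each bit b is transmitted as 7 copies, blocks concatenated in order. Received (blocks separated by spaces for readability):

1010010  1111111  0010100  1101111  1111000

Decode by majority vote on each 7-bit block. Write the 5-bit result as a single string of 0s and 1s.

01011

Block 1 (1010010): 3 ones → 0
Block 2 (1111111): 7 ones → 1
Block 3 (0010100): 2 ones → 0
Block 4 (1101111): 6 ones → 1
Block 5 (1111000): 4 ones → 1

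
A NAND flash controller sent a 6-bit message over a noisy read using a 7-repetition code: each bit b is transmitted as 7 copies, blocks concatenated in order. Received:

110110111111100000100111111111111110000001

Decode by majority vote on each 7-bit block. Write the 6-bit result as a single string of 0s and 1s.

110110

Block 1 (1101101): 5 ones → 1
Block 2 (1111110): 6 ones → 1
Block 3 (0000100): 1 one → 0
Block 4 (1111111): 7 ones → 1
Block 5 (1111111): 7 ones → 1
Block 6 (0000001): 1 one → 0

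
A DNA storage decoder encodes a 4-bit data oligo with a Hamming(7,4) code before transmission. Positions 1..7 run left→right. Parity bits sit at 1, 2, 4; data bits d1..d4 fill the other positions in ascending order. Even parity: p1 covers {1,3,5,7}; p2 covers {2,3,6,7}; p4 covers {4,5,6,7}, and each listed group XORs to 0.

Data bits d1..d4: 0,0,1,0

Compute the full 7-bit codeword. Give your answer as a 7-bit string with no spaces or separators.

0101010

Place data at non-parity positions: p1 p2 0 p4 0 1 0
p1 (pos 1,3,5,7): XOR of data positions = 0⊕0⊕0 = 0
p2 (pos 2,3,6,7): XOR of data positions = 0⊕1⊕0 = 1
p4 (pos 4,5,6,7): XOR of data positions = 0⊕1⊕0 = 1
Codeword: 0101010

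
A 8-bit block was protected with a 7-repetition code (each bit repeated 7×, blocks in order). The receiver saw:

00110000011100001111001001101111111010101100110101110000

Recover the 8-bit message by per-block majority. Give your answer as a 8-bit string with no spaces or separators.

00101100

Block 1 (0011000): 2 ones → 0
Block 2 (0011100): 3 ones → 0
Block 3 (0011110): 4 ones → 1
Block 4 (0100110): 3 ones → 0
Block 5 (1111111): 7 ones → 1
Block 6 (0101011): 4 ones → 1
Block 7 (0011010): 3 ones → 0
Block 8 (1110000): 3 ones → 0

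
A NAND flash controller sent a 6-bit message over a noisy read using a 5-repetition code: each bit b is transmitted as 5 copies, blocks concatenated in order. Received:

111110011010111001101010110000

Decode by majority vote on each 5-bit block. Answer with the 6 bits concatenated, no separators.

101010

Block 1 (11111): 5 ones → 1
Block 2 (00110): 2 ones → 0
Block 3 (10111): 4 ones → 1
Block 4 (00110): 2 ones → 0
Block 5 (10101): 3 ones → 1
Block 6 (10000): 1 one → 0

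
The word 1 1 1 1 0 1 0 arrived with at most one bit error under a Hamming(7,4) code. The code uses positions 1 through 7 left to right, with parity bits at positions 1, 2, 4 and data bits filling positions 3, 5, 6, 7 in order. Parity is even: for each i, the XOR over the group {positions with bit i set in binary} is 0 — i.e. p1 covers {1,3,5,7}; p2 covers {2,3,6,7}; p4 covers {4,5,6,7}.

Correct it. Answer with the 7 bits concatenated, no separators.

s1 (pos 1,3,5,7): 1⊕1⊕0⊕0 = 0
s2 (pos 2,3,6,7): 1⊕1⊕1⊕0 = 1
s4 (pos 4,5,6,7): 1⊕0⊕1⊕0 = 0
Syndrome s4…s1 = 010 → error at position 2.
Flip position 2: 1111010 → 1011010

1011010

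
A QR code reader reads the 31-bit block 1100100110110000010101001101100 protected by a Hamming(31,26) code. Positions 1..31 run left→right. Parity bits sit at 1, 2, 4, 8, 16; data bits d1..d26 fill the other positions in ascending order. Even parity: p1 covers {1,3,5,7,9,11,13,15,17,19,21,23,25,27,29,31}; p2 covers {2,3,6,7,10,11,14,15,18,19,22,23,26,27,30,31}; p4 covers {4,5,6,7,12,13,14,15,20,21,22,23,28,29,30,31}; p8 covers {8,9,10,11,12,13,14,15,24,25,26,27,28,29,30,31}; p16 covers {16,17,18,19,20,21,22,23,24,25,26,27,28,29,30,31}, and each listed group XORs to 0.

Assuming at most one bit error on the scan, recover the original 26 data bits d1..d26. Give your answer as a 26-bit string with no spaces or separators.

s1 (pos 1,3,5,7,9,11,13,15,17,19,21,23,25,27,29,31): 1⊕0⊕1⊕0⊕1⊕1⊕0⊕0⊕0⊕0⊕0⊕0⊕1⊕0⊕1⊕0 = 0
s2 (pos 2,3,6,7,10,11,14,15,18,19,22,23,26,27,30,31): 1⊕0⊕0⊕0⊕0⊕1⊕0⊕0⊕1⊕0⊕1⊕0⊕1⊕0⊕0⊕0 = 1
s4 (pos 4,5,6,7,12,13,14,15,20,21,22,23,28,29,30,31): 0⊕1⊕0⊕0⊕1⊕0⊕0⊕0⊕1⊕0⊕1⊕0⊕1⊕1⊕0⊕0 = 0
s8 (pos 8,9,10,11,12,13,14,15,24,25,26,27,28,29,30,31): 1⊕1⊕0⊕1⊕1⊕0⊕0⊕0⊕0⊕1⊕1⊕0⊕1⊕1⊕0⊕0 = 0
s16 (pos 16,17,18,19,20,21,22,23,24,25,26,27,28,29,30,31): 0⊕0⊕1⊕0⊕1⊕0⊕1⊕0⊕0⊕1⊕1⊕0⊕1⊕1⊕0⊕0 = 1
Syndrome s16…s1 = 10010 → error at position 18.
Flip position 18: 1100100110110000010101001101100 → 1100100110110000000101001101100
Read data bits from positions 3,5,6,7,9,10,11,12,13,14,15,17,18,19,20,21,22,23,24,25,26,27,28,29,30,31: 01001011000000101001101100

01001011000000101001101100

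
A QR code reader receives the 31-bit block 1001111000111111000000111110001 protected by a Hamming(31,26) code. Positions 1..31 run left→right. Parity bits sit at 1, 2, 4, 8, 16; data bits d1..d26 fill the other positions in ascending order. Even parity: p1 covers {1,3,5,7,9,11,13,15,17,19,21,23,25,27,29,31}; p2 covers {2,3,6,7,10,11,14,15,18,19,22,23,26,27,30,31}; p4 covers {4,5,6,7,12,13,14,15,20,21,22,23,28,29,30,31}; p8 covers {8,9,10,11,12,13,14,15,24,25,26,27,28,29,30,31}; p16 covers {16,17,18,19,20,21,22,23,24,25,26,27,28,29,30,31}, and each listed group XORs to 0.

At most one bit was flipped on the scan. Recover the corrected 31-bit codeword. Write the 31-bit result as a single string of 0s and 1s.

s1 (pos 1,3,5,7,9,11,13,15,17,19,21,23,25,27,29,31): 1⊕0⊕1⊕1⊕0⊕1⊕1⊕1⊕0⊕0⊕0⊕1⊕1⊕1⊕0⊕1 = 0
s2 (pos 2,3,6,7,10,11,14,15,18,19,22,23,26,27,30,31): 0⊕0⊕1⊕1⊕0⊕1⊕1⊕1⊕0⊕0⊕0⊕1⊕1⊕1⊕0⊕1 = 1
s4 (pos 4,5,6,7,12,13,14,15,20,21,22,23,28,29,30,31): 1⊕1⊕1⊕1⊕1⊕1⊕1⊕1⊕0⊕0⊕0⊕1⊕0⊕0⊕0⊕1 = 0
s8 (pos 8,9,10,11,12,13,14,15,24,25,26,27,28,29,30,31): 0⊕0⊕0⊕1⊕1⊕1⊕1⊕1⊕1⊕1⊕1⊕1⊕0⊕0⊕0⊕1 = 0
s16 (pos 16,17,18,19,20,21,22,23,24,25,26,27,28,29,30,31): 1⊕0⊕0⊕0⊕0⊕0⊕0⊕1⊕1⊕1⊕1⊕1⊕0⊕0⊕0⊕1 = 1
Syndrome s16…s1 = 10010 → error at position 18.
Flip position 18: 1001111000111111000000111110001 → 1001111000111111010000111110001

1001111000111111010000111110001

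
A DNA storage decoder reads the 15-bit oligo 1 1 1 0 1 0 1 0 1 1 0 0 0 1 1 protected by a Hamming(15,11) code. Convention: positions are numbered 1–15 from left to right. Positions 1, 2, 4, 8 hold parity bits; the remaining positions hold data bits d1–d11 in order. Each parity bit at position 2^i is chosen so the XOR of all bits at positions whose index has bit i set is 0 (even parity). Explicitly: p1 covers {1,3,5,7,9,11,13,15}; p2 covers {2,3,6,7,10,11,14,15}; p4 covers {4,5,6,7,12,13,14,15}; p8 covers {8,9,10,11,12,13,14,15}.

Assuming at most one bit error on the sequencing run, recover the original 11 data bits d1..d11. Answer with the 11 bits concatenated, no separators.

s1 (pos 1,3,5,7,9,11,13,15): 1⊕1⊕1⊕1⊕1⊕0⊕0⊕1 = 0
s2 (pos 2,3,6,7,10,11,14,15): 1⊕1⊕0⊕1⊕1⊕0⊕1⊕1 = 0
s4 (pos 4,5,6,7,12,13,14,15): 0⊕1⊕0⊕1⊕0⊕0⊕1⊕1 = 0
s8 (pos 8,9,10,11,12,13,14,15): 0⊕1⊕1⊕0⊕0⊕0⊕1⊕1 = 0
Syndrome s8…s1 = 0000 → no error.
Read data bits from positions 3,5,6,7,9,10,11,12,13,14,15: 11011100011

11011100011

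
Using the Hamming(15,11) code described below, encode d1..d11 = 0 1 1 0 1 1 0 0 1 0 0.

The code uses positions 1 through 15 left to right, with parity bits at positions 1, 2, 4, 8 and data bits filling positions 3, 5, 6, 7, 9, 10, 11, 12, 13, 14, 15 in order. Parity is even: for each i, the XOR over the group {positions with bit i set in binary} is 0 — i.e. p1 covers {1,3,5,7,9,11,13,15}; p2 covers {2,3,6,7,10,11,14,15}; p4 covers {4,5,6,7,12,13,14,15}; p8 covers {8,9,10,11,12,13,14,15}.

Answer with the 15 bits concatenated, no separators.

100111011100100

Place data at non-parity positions: p1 p2 0 p4 1 1 0 p8 1 1 0 0 1 0 0
p1 (pos 1,3,5,7,9,11,13,15): XOR of data positions = 0⊕1⊕0⊕1⊕0⊕1⊕0 = 1
p2 (pos 2,3,6,7,10,11,14,15): XOR of data positions = 0⊕1⊕0⊕1⊕0⊕0⊕0 = 0
p4 (pos 4,5,6,7,12,13,14,15): XOR of data positions = 1⊕1⊕0⊕0⊕1⊕0⊕0 = 1
p8 (pos 8,9,10,11,12,13,14,15): XOR of data positions = 1⊕1⊕0⊕0⊕1⊕0⊕0 = 1
Codeword: 100111011100100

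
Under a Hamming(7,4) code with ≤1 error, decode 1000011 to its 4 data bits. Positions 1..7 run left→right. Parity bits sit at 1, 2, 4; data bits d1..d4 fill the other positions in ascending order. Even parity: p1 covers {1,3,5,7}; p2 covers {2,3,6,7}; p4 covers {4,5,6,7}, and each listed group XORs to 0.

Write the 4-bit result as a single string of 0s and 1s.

s1 (pos 1,3,5,7): 1⊕0⊕0⊕1 = 0
s2 (pos 2,3,6,7): 0⊕0⊕1⊕1 = 0
s4 (pos 4,5,6,7): 0⊕0⊕1⊕1 = 0
Syndrome s4…s1 = 000 → no error.
Read data bits from positions 3,5,6,7: 0011

0011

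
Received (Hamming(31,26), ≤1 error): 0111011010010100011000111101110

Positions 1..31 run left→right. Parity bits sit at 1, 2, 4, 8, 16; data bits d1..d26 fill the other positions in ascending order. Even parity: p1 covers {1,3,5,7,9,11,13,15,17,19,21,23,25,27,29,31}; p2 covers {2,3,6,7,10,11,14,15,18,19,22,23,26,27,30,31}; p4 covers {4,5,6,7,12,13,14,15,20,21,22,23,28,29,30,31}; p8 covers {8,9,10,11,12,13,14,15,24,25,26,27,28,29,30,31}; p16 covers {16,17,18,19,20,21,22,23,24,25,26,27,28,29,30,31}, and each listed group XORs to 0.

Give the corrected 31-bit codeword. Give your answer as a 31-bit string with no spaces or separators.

s1 (pos 1,3,5,7,9,11,13,15,17,19,21,23,25,27,29,31): 0⊕1⊕0⊕1⊕1⊕0⊕0⊕0⊕0⊕1⊕0⊕1⊕1⊕0⊕1⊕0 = 1
s2 (pos 2,3,6,7,10,11,14,15,18,19,22,23,26,27,30,31): 1⊕1⊕1⊕1⊕0⊕0⊕1⊕0⊕1⊕1⊕0⊕1⊕1⊕0⊕1⊕0 = 0
s4 (pos 4,5,6,7,12,13,14,15,20,21,22,23,28,29,30,31): 1⊕0⊕1⊕1⊕1⊕0⊕1⊕0⊕0⊕0⊕0⊕1⊕1⊕1⊕1⊕0 = 1
s8 (pos 8,9,10,11,12,13,14,15,24,25,26,27,28,29,30,31): 0⊕1⊕0⊕0⊕1⊕0⊕1⊕0⊕1⊕1⊕1⊕0⊕1⊕1⊕1⊕0 = 1
s16 (pos 16,17,18,19,20,21,22,23,24,25,26,27,28,29,30,31): 0⊕0⊕1⊕1⊕0⊕0⊕0⊕1⊕1⊕1⊕1⊕0⊕1⊕1⊕1⊕0 = 1
Syndrome s16…s1 = 11101 → error at position 29.
Flip position 29: 0111011010010100011000111101110 → 0111011010010100011000111101010

0111011010010100011000111101010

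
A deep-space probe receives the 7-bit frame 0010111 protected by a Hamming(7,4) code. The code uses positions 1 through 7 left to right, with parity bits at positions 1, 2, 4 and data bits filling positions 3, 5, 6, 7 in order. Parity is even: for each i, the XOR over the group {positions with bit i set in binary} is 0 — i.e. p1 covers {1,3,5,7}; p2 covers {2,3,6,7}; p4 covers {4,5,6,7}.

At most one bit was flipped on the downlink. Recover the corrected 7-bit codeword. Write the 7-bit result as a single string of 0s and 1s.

s1 (pos 1,3,5,7): 0⊕1⊕1⊕1 = 1
s2 (pos 2,3,6,7): 0⊕1⊕1⊕1 = 1
s4 (pos 4,5,6,7): 0⊕1⊕1⊕1 = 1
Syndrome s4…s1 = 111 → error at position 7.
Flip position 7: 0010111 → 0010110

0010110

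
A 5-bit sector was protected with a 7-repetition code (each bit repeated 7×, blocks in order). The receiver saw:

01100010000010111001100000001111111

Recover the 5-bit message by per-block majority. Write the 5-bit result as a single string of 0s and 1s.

00101

Block 1 (0110001): 3 ones → 0
Block 2 (0000010): 1 one → 0
Block 3 (1110011): 5 ones → 1
Block 4 (0000000): 0 ones → 0
Block 5 (1111111): 7 ones → 1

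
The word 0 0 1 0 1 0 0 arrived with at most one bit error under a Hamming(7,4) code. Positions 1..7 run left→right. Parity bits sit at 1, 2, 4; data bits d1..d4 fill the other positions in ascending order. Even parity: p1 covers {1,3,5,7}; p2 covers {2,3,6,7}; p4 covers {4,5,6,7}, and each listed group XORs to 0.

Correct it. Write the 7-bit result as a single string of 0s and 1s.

s1 (pos 1,3,5,7): 0⊕1⊕1⊕0 = 0
s2 (pos 2,3,6,7): 0⊕1⊕0⊕0 = 1
s4 (pos 4,5,6,7): 0⊕1⊕0⊕0 = 1
Syndrome s4…s1 = 110 → error at position 6.
Flip position 6: 0010100 → 0010110

0010110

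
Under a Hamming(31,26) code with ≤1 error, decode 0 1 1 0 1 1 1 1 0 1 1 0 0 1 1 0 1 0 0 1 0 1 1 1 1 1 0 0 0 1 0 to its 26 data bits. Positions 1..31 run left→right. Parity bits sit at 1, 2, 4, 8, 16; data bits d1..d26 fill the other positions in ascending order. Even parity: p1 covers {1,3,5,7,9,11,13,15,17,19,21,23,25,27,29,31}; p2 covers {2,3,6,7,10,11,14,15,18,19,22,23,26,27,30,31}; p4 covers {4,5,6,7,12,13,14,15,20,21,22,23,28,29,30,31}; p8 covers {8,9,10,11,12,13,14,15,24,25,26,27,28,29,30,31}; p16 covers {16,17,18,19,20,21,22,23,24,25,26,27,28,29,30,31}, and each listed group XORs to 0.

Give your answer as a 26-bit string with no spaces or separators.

11110111011100101111100010

s1 (pos 1,3,5,7,9,11,13,15,17,19,21,23,25,27,29,31): 0⊕1⊕1⊕1⊕0⊕1⊕0⊕1⊕1⊕0⊕0⊕1⊕1⊕0⊕0⊕0 = 0
s2 (pos 2,3,6,7,10,11,14,15,18,19,22,23,26,27,30,31): 1⊕1⊕1⊕1⊕1⊕1⊕1⊕1⊕0⊕0⊕1⊕1⊕1⊕0⊕1⊕0 = 0
s4 (pos 4,5,6,7,12,13,14,15,20,21,22,23,28,29,30,31): 0⊕1⊕1⊕1⊕0⊕0⊕1⊕1⊕1⊕0⊕1⊕1⊕0⊕0⊕1⊕0 = 1
s8 (pos 8,9,10,11,12,13,14,15,24,25,26,27,28,29,30,31): 1⊕0⊕1⊕1⊕0⊕0⊕1⊕1⊕1⊕1⊕1⊕0⊕0⊕0⊕1⊕0 = 1
s16 (pos 16,17,18,19,20,21,22,23,24,25,26,27,28,29,30,31): 0⊕1⊕0⊕0⊕1⊕0⊕1⊕1⊕1⊕1⊕1⊕0⊕0⊕0⊕1⊕0 = 0
Syndrome s16…s1 = 01100 → error at position 12.
Flip position 12: 0110111101100110100101111100010 → 0110111101110110100101111100010
Read data bits from positions 3,5,6,7,9,10,11,12,13,14,15,17,18,19,20,21,22,23,24,25,26,27,28,29,30,31: 11110111011100101111100010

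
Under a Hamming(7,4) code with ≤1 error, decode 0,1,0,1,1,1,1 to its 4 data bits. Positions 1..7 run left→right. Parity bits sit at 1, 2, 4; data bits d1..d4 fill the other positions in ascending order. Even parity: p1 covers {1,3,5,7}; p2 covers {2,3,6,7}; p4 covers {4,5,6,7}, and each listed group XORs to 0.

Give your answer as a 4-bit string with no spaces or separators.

s1 (pos 1,3,5,7): 0⊕0⊕1⊕1 = 0
s2 (pos 2,3,6,7): 1⊕0⊕1⊕1 = 1
s4 (pos 4,5,6,7): 1⊕1⊕1⊕1 = 0
Syndrome s4…s1 = 010 → error at position 2.
Flip position 2: 0101111 → 0001111
Read data bits from positions 3,5,6,7: 0111

0111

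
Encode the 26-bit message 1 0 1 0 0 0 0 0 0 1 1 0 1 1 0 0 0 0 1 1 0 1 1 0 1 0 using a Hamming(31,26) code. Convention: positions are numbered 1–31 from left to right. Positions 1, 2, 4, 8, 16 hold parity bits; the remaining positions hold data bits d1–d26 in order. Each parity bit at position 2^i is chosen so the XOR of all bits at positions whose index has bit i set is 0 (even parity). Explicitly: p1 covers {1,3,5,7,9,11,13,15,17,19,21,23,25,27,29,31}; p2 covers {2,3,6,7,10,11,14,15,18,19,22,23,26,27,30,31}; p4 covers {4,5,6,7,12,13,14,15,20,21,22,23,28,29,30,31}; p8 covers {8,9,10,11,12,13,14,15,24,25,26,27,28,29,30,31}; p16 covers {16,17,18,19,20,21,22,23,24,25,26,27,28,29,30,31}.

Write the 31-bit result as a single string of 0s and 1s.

Place data at non-parity positions: p1 p2 1 p4 0 1 0 p8 0 0 0 0 0 1 1 p16 0 1 1 0 0 0 0 1 1 0 1 1 0 1 0
p1 (pos 1,3,5,7,9,11,13,15,17,19,21,23,25,27,29,31): XOR of data positions = 1⊕0⊕0⊕0⊕0⊕0⊕1⊕0⊕1⊕0⊕0⊕1⊕1⊕0⊕0 = 1
p2 (pos 2,3,6,7,10,11,14,15,18,19,22,23,26,27,30,31): XOR of data positions = 1⊕1⊕0⊕0⊕0⊕1⊕1⊕1⊕1⊕0⊕0⊕0⊕1⊕1⊕0 = 0
p4 (pos 4,5,6,7,12,13,14,15,20,21,22,23,28,29,30,31): XOR of data positions = 0⊕1⊕0⊕0⊕0⊕1⊕1⊕0⊕0⊕0⊕0⊕1⊕0⊕1⊕0 = 1
p8 (pos 8,9,10,11,12,13,14,15,24,25,26,27,28,29,30,31): XOR of data positions = 0⊕0⊕0⊕0⊕0⊕1⊕1⊕1⊕1⊕0⊕1⊕1⊕0⊕1⊕0 = 1
p16 (pos 16,17,18,19,20,21,22,23,24,25,26,27,28,29,30,31): XOR of data positions = 0⊕1⊕1⊕0⊕0⊕0⊕0⊕1⊕1⊕0⊕1⊕1⊕0⊕1⊕0 = 1
Codeword: 1011010100000111011000011011010

1011010100000111011000011011010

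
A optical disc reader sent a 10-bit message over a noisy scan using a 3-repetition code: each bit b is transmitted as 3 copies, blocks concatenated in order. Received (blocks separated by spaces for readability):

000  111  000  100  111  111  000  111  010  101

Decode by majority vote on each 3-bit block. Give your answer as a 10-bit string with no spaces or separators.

Block 1 (000): 0 ones → 0
Block 2 (111): 3 ones → 1
Block 3 (000): 0 ones → 0
Block 4 (100): 1 one → 0
Block 5 (111): 3 ones → 1
Block 6 (111): 3 ones → 1
Block 7 (000): 0 ones → 0
Block 8 (111): 3 ones → 1
Block 9 (010): 1 one → 0
Block 10 (101): 2 ones → 1

0100110101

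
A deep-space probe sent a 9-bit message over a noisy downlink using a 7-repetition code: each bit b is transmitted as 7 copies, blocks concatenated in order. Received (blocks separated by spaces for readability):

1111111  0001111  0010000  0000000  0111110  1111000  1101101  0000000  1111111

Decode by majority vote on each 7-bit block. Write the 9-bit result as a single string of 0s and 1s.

Block 1 (1111111): 7 ones → 1
Block 2 (0001111): 4 ones → 1
Block 3 (0010000): 1 one → 0
Block 4 (0000000): 0 ones → 0
Block 5 (0111110): 5 ones → 1
Block 6 (1111000): 4 ones → 1
Block 7 (1101101): 5 ones → 1
Block 8 (0000000): 0 ones → 0
Block 9 (1111111): 7 ones → 1

110011101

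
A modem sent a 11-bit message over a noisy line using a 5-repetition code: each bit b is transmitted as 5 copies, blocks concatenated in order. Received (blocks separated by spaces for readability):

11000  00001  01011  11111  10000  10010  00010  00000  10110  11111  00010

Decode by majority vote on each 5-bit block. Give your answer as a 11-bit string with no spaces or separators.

00110000110

Block 1 (11000): 2 ones → 0
Block 2 (00001): 1 one → 0
Block 3 (01011): 3 ones → 1
Block 4 (11111): 5 ones → 1
Block 5 (10000): 1 one → 0
Block 6 (10010): 2 ones → 0
Block 7 (00010): 1 one → 0
Block 8 (00000): 0 ones → 0
Block 9 (10110): 3 ones → 1
Block 10 (11111): 5 ones → 1
Block 11 (00010): 1 one → 0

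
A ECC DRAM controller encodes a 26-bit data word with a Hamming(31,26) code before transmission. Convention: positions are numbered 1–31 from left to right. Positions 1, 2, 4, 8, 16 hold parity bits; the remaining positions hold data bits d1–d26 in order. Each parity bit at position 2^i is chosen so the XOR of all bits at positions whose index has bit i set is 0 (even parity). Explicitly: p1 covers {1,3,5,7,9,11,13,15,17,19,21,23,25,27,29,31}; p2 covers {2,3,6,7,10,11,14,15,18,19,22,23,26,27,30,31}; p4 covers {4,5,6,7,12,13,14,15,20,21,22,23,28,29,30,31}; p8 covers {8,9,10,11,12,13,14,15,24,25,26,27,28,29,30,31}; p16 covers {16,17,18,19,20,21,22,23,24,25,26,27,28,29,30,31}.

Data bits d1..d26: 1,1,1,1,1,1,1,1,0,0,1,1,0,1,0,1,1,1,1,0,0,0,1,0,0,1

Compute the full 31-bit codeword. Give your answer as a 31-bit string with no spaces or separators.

Place data at non-parity positions: p1 p2 1 p4 1 1 1 p8 1 1 1 1 0 0 1 p16 1 0 1 0 1 1 1 1 0 0 0 1 0 0 1
p1 (pos 1,3,5,7,9,11,13,15,17,19,21,23,25,27,29,31): XOR of data positions = 1⊕1⊕1⊕1⊕1⊕0⊕1⊕1⊕1⊕1⊕1⊕0⊕0⊕0⊕1 = 1
p2 (pos 2,3,6,7,10,11,14,15,18,19,22,23,26,27,30,31): XOR of data positions = 1⊕1⊕1⊕1⊕1⊕0⊕1⊕0⊕1⊕1⊕1⊕0⊕0⊕0⊕1 = 0
p4 (pos 4,5,6,7,12,13,14,15,20,21,22,23,28,29,30,31): XOR of data positions = 1⊕1⊕1⊕1⊕0⊕0⊕1⊕0⊕1⊕1⊕1⊕1⊕0⊕0⊕1 = 0
p8 (pos 8,9,10,11,12,13,14,15,24,25,26,27,28,29,30,31): XOR of data positions = 1⊕1⊕1⊕1⊕0⊕0⊕1⊕1⊕0⊕0⊕0⊕1⊕0⊕0⊕1 = 0
p16 (pos 16,17,18,19,20,21,22,23,24,25,26,27,28,29,30,31): XOR of data positions = 1⊕0⊕1⊕0⊕1⊕1⊕1⊕1⊕0⊕0⊕0⊕1⊕0⊕0⊕1 = 0
Codeword: 1010111011110010101011110001001

1010111011110010101011110001001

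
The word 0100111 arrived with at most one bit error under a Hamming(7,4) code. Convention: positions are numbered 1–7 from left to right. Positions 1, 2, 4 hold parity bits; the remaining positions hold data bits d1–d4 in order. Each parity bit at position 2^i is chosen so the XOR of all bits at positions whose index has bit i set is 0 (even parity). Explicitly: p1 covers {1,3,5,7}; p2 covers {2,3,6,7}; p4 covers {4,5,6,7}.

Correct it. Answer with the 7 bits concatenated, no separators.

0100101

s1 (pos 1,3,5,7): 0⊕0⊕1⊕1 = 0
s2 (pos 2,3,6,7): 1⊕0⊕1⊕1 = 1
s4 (pos 4,5,6,7): 0⊕1⊕1⊕1 = 1
Syndrome s4…s1 = 110 → error at position 6.
Flip position 6: 0100111 → 0100101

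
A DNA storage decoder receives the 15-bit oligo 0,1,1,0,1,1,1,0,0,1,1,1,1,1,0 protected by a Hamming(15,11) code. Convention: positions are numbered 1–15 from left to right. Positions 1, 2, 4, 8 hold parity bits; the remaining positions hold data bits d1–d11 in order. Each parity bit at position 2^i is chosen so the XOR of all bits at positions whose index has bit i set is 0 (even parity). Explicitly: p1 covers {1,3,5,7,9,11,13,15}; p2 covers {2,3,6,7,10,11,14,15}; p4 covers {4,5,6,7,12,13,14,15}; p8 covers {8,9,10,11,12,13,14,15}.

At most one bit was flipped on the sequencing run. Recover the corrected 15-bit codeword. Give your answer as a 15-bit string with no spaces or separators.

011011100101110

s1 (pos 1,3,5,7,9,11,13,15): 0⊕1⊕1⊕1⊕0⊕1⊕1⊕0 = 1
s2 (pos 2,3,6,7,10,11,14,15): 1⊕1⊕1⊕1⊕1⊕1⊕1⊕0 = 1
s4 (pos 4,5,6,7,12,13,14,15): 0⊕1⊕1⊕1⊕1⊕1⊕1⊕0 = 0
s8 (pos 8,9,10,11,12,13,14,15): 0⊕0⊕1⊕1⊕1⊕1⊕1⊕0 = 1
Syndrome s8…s1 = 1011 → error at position 11.
Flip position 11: 011011100111110 → 011011100101110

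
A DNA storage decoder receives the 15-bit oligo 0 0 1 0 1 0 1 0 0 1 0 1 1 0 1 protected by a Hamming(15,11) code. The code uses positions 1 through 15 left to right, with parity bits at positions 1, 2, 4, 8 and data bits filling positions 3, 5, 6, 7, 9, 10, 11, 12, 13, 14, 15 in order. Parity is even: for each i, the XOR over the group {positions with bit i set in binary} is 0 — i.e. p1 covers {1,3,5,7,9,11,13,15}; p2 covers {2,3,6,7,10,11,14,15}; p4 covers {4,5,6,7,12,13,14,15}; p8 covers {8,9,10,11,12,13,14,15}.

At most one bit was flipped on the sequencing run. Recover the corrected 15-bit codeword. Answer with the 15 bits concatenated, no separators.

001000100101101

s1 (pos 1,3,5,7,9,11,13,15): 0⊕1⊕1⊕1⊕0⊕0⊕1⊕1 = 1
s2 (pos 2,3,6,7,10,11,14,15): 0⊕1⊕0⊕1⊕1⊕0⊕0⊕1 = 0
s4 (pos 4,5,6,7,12,13,14,15): 0⊕1⊕0⊕1⊕1⊕1⊕0⊕1 = 1
s8 (pos 8,9,10,11,12,13,14,15): 0⊕0⊕1⊕0⊕1⊕1⊕0⊕1 = 0
Syndrome s8…s1 = 0101 → error at position 5.
Flip position 5: 001010100101101 → 001000100101101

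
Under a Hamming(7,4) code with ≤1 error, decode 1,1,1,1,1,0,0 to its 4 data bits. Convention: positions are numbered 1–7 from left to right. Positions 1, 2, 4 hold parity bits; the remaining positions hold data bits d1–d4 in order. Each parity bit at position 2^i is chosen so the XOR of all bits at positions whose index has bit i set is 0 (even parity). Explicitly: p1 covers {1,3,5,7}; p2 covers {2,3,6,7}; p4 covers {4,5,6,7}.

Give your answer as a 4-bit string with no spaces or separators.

s1 (pos 1,3,5,7): 1⊕1⊕1⊕0 = 1
s2 (pos 2,3,6,7): 1⊕1⊕0⊕0 = 0
s4 (pos 4,5,6,7): 1⊕1⊕0⊕0 = 0
Syndrome s4…s1 = 001 → error at position 1.
Flip position 1: 1111100 → 0111100
Read data bits from positions 3,5,6,7: 1100

1100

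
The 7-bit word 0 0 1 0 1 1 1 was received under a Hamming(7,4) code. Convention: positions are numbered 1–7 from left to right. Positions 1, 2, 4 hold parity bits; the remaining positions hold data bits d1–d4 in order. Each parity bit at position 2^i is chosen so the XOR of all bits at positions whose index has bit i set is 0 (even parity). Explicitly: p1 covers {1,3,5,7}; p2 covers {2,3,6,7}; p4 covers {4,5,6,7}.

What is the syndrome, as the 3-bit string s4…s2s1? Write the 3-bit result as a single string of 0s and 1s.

s1 (pos 1,3,5,7): 0⊕1⊕1⊕1 = 1
s2 (pos 2,3,6,7): 0⊕1⊕1⊕1 = 1
s4 (pos 4,5,6,7): 0⊕1⊕1⊕1 = 1
Syndrome s4…s1 = 111 → error at position 7.

111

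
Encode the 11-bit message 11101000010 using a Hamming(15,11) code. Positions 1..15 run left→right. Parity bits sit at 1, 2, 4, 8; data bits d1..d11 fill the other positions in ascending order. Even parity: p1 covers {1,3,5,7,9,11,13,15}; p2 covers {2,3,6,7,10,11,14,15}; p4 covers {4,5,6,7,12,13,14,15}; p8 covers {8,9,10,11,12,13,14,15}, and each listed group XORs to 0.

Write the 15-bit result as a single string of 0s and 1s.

Place data at non-parity positions: p1 p2 1 p4 1 1 0 p8 1 0 0 0 0 1 0
p1 (pos 1,3,5,7,9,11,13,15): XOR of data positions = 1⊕1⊕0⊕1⊕0⊕0⊕0 = 1
p2 (pos 2,3,6,7,10,11,14,15): XOR of data positions = 1⊕1⊕0⊕0⊕0⊕1⊕0 = 1
p4 (pos 4,5,6,7,12,13,14,15): XOR of data positions = 1⊕1⊕0⊕0⊕0⊕1⊕0 = 1
p8 (pos 8,9,10,11,12,13,14,15): XOR of data positions = 1⊕0⊕0⊕0⊕0⊕1⊕0 = 0
Codeword: 111111001000010

111111001000010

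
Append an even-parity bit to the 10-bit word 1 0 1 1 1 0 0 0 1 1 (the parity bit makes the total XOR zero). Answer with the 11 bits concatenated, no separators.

10111000110

XOR of the 10 data bits: 1⊕0⊕1⊕1⊕1⊕0⊕0⊕0⊕1⊕1 = 0
Parity bit = 0 (so all 11 bits XOR to 0).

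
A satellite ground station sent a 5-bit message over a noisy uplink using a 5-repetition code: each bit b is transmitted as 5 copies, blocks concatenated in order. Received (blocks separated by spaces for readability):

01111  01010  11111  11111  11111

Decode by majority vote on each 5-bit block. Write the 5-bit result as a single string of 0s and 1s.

10111

Block 1 (01111): 4 ones → 1
Block 2 (01010): 2 ones → 0
Block 3 (11111): 5 ones → 1
Block 4 (11111): 5 ones → 1
Block 5 (11111): 5 ones → 1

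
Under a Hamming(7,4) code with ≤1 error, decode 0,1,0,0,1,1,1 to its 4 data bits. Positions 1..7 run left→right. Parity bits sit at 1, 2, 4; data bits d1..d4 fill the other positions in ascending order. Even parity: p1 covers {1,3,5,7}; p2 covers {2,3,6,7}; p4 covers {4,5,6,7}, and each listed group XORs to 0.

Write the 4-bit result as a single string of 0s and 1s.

s1 (pos 1,3,5,7): 0⊕0⊕1⊕1 = 0
s2 (pos 2,3,6,7): 1⊕0⊕1⊕1 = 1
s4 (pos 4,5,6,7): 0⊕1⊕1⊕1 = 1
Syndrome s4…s1 = 110 → error at position 6.
Flip position 6: 0100111 → 0100101
Read data bits from positions 3,5,6,7: 0101

0101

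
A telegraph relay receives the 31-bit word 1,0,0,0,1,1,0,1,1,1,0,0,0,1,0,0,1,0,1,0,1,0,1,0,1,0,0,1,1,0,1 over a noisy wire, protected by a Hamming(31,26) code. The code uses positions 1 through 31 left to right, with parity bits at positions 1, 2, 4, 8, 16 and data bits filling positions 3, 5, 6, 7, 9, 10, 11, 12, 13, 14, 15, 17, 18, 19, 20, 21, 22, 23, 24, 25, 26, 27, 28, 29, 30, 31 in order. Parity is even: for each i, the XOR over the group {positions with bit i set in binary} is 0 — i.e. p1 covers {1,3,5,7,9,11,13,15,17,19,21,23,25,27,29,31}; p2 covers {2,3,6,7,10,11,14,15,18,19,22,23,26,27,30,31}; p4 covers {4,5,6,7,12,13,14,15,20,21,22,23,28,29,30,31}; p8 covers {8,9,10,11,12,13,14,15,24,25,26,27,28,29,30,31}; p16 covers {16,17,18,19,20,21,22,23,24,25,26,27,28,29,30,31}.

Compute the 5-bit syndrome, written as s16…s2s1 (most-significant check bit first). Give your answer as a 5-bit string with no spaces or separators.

00000

s1 (pos 1,3,5,7,9,11,13,15,17,19,21,23,25,27,29,31): 1⊕0⊕1⊕0⊕1⊕0⊕0⊕0⊕1⊕1⊕1⊕1⊕1⊕0⊕1⊕1 = 0
s2 (pos 2,3,6,7,10,11,14,15,18,19,22,23,26,27,30,31): 0⊕0⊕1⊕0⊕1⊕0⊕1⊕0⊕0⊕1⊕0⊕1⊕0⊕0⊕0⊕1 = 0
s4 (pos 4,5,6,7,12,13,14,15,20,21,22,23,28,29,30,31): 0⊕1⊕1⊕0⊕0⊕0⊕1⊕0⊕0⊕1⊕0⊕1⊕1⊕1⊕0⊕1 = 0
s8 (pos 8,9,10,11,12,13,14,15,24,25,26,27,28,29,30,31): 1⊕1⊕1⊕0⊕0⊕0⊕1⊕0⊕0⊕1⊕0⊕0⊕1⊕1⊕0⊕1 = 0
s16 (pos 16,17,18,19,20,21,22,23,24,25,26,27,28,29,30,31): 0⊕1⊕0⊕1⊕0⊕1⊕0⊕1⊕0⊕1⊕0⊕0⊕1⊕1⊕0⊕1 = 0
Syndrome s16…s1 = 00000 → no error.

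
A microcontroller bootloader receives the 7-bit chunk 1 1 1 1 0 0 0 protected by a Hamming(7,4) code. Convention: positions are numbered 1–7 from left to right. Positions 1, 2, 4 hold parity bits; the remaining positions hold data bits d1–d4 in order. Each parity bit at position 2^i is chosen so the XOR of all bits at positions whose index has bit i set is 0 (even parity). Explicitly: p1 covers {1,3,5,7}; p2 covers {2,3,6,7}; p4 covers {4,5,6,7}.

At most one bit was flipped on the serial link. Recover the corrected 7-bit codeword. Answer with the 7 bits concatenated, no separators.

1110000

s1 (pos 1,3,5,7): 1⊕1⊕0⊕0 = 0
s2 (pos 2,3,6,7): 1⊕1⊕0⊕0 = 0
s4 (pos 4,5,6,7): 1⊕0⊕0⊕0 = 1
Syndrome s4…s1 = 100 → error at position 4.
Flip position 4: 1111000 → 1110000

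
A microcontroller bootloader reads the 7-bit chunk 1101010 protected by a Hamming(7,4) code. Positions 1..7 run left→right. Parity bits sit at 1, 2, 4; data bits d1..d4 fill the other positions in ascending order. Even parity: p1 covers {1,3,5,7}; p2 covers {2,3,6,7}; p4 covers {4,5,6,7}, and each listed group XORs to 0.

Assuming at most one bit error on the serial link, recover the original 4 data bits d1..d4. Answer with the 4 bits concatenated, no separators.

s1 (pos 1,3,5,7): 1⊕0⊕0⊕0 = 1
s2 (pos 2,3,6,7): 1⊕0⊕1⊕0 = 0
s4 (pos 4,5,6,7): 1⊕0⊕1⊕0 = 0
Syndrome s4…s1 = 001 → error at position 1.
Flip position 1: 1101010 → 0101010
Read data bits from positions 3,5,6,7: 0010

0010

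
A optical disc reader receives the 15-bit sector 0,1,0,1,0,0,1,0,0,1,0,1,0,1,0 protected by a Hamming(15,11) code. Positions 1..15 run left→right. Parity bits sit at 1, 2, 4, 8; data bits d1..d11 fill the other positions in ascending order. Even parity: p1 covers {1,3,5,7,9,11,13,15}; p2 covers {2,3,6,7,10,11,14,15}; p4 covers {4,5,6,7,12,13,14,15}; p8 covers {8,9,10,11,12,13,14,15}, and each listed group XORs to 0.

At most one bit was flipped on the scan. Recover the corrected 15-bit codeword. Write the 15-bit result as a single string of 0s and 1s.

010100101101010

s1 (pos 1,3,5,7,9,11,13,15): 0⊕0⊕0⊕1⊕0⊕0⊕0⊕0 = 1
s2 (pos 2,3,6,7,10,11,14,15): 1⊕0⊕0⊕1⊕1⊕0⊕1⊕0 = 0
s4 (pos 4,5,6,7,12,13,14,15): 1⊕0⊕0⊕1⊕1⊕0⊕1⊕0 = 0
s8 (pos 8,9,10,11,12,13,14,15): 0⊕0⊕1⊕0⊕1⊕0⊕1⊕0 = 1
Syndrome s8…s1 = 1001 → error at position 9.
Flip position 9: 010100100101010 → 010100101101010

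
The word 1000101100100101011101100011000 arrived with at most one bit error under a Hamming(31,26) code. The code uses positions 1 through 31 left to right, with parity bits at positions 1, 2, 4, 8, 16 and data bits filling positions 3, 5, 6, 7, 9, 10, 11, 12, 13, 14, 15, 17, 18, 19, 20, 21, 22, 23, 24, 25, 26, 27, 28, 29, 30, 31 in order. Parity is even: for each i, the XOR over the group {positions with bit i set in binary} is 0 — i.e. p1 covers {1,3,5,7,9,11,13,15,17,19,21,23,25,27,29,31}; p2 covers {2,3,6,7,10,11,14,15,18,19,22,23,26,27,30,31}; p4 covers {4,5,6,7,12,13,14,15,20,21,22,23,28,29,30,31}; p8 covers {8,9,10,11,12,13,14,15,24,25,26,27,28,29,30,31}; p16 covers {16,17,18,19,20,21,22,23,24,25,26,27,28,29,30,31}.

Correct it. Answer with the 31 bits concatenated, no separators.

1000101100101101011101100011000

s1 (pos 1,3,5,7,9,11,13,15,17,19,21,23,25,27,29,31): 1⊕0⊕1⊕1⊕0⊕1⊕0⊕0⊕0⊕1⊕0⊕1⊕0⊕1⊕0⊕0 = 1
s2 (pos 2,3,6,7,10,11,14,15,18,19,22,23,26,27,30,31): 0⊕0⊕0⊕1⊕0⊕1⊕1⊕0⊕1⊕1⊕1⊕1⊕0⊕1⊕0⊕0 = 0
s4 (pos 4,5,6,7,12,13,14,15,20,21,22,23,28,29,30,31): 0⊕1⊕0⊕1⊕0⊕0⊕1⊕0⊕1⊕0⊕1⊕1⊕1⊕0⊕0⊕0 = 1
s8 (pos 8,9,10,11,12,13,14,15,24,25,26,27,28,29,30,31): 1⊕0⊕0⊕1⊕0⊕0⊕1⊕0⊕0⊕0⊕0⊕1⊕1⊕0⊕0⊕0 = 1
s16 (pos 16,17,18,19,20,21,22,23,24,25,26,27,28,29,30,31): 1⊕0⊕1⊕1⊕1⊕0⊕1⊕1⊕0⊕0⊕0⊕1⊕1⊕0⊕0⊕0 = 0
Syndrome s16…s1 = 01101 → error at position 13.
Flip position 13: 1000101100100101011101100011000 → 1000101100101101011101100011000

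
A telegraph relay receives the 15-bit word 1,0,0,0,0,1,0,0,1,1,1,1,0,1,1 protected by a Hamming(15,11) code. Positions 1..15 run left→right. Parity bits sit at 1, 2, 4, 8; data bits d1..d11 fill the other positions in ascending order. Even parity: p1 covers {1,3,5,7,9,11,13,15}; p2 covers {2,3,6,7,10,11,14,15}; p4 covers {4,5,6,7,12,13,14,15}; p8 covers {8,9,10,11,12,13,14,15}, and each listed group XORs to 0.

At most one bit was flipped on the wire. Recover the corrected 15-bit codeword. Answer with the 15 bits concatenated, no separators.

s1 (pos 1,3,5,7,9,11,13,15): 1⊕0⊕0⊕0⊕1⊕1⊕0⊕1 = 0
s2 (pos 2,3,6,7,10,11,14,15): 0⊕0⊕1⊕0⊕1⊕1⊕1⊕1 = 1
s4 (pos 4,5,6,7,12,13,14,15): 0⊕0⊕1⊕0⊕1⊕0⊕1⊕1 = 0
s8 (pos 8,9,10,11,12,13,14,15): 0⊕1⊕1⊕1⊕1⊕0⊕1⊕1 = 0
Syndrome s8…s1 = 0010 → error at position 2.
Flip position 2: 100001001111011 → 110001001111011

110001001111011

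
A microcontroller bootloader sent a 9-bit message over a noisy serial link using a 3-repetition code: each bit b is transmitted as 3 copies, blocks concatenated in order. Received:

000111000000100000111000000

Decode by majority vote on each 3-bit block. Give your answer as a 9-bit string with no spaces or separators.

010000100

Block 1 (000): 0 ones → 0
Block 2 (111): 3 ones → 1
Block 3 (000): 0 ones → 0
Block 4 (000): 0 ones → 0
Block 5 (100): 1 one → 0
Block 6 (000): 0 ones → 0
Block 7 (111): 3 ones → 1
Block 8 (000): 0 ones → 0
Block 9 (000): 0 ones → 0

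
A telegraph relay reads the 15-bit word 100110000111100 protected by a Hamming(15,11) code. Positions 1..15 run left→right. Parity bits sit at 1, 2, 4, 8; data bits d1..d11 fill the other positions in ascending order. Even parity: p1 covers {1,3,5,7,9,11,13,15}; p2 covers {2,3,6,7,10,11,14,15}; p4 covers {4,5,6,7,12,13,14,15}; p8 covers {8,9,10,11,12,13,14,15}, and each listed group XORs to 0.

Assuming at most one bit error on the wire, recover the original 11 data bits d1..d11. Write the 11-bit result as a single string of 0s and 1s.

01000111100

s1 (pos 1,3,5,7,9,11,13,15): 1⊕0⊕1⊕0⊕0⊕1⊕1⊕0 = 0
s2 (pos 2,3,6,7,10,11,14,15): 0⊕0⊕0⊕0⊕1⊕1⊕0⊕0 = 0
s4 (pos 4,5,6,7,12,13,14,15): 1⊕1⊕0⊕0⊕1⊕1⊕0⊕0 = 0
s8 (pos 8,9,10,11,12,13,14,15): 0⊕0⊕1⊕1⊕1⊕1⊕0⊕0 = 0
Syndrome s8…s1 = 0000 → no error.
Read data bits from positions 3,5,6,7,9,10,11,12,13,14,15: 01000111100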